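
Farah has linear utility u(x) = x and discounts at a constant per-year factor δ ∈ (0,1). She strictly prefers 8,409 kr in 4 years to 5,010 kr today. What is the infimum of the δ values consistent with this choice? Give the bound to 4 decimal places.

Under u(x) = x this choice says 5010 < δ^4·8409.
Dividing by 8409: δ^4 > 0.59579. Both sides are positive, so the 4th root keeps the direction.
δ > 0.59579^(1/4) = 0.8786.

δ > 0.8786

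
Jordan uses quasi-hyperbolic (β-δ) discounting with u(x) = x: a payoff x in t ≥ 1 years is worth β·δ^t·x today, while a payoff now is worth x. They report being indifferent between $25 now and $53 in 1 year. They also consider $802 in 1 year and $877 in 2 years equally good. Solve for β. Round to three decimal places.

β ≈ 0.516

Both payoffs in the second observation are in the future, so β drops out: δ^1·802 = δ^2·877 ⇒ δ = 802/877 = 0.91448.
The first indifference: 25 = β·δ·53, so β = 25/(δ·53) = 25/(0.91448·53) ≈ 0.516.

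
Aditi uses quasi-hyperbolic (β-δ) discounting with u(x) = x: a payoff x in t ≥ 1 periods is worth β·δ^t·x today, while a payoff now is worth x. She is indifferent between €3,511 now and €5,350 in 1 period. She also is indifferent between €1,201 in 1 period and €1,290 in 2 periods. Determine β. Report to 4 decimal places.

Both payoffs in the second observation are in the future, so β drops out: δ^1·1201 = δ^2·1290 ⇒ δ = 1201/1290 = 0.93101.
The first indifference: 3511 = β·δ·5350, so β = 3511/(δ·5350) = 3511/(0.93101·5350) ≈ 0.7049.

β ≈ 0.7049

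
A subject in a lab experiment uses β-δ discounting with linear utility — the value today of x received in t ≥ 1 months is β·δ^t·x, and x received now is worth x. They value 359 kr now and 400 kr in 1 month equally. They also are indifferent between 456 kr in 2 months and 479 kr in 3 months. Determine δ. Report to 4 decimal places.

δ ≈ 0.9520

From the later pair, β·δ^2·456 = β·δ^3·479; dividing through, δ = 456/479 = 0.95198.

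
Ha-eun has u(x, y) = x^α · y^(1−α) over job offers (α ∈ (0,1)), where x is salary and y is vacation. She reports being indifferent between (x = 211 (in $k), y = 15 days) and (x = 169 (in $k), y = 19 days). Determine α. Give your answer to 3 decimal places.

α ≈ 0.516

The Cobb–Douglas utilities coincide, so 211^α·15^(1−α) = 169^α·19^(1−α).
Taking logs: α·ln 211 + (1−α)·ln 15 = α·ln 169 + (1−α)·ln 19, i.e. α·0.221959 = (1−α)·0.236389.
With A = 0.221959 and B = 0.236389: α·A = (1−α)·B, so α = B/(A+B) = 0.236389/0.458348 ≈ 0.516.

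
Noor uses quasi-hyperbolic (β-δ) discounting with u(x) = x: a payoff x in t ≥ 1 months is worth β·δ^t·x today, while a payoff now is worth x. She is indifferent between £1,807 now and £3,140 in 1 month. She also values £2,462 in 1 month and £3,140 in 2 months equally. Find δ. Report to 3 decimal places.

δ ≈ 0.784

From the later pair, β·δ^1·2462 = β·δ^2·3140; dividing through, δ = 2462/3140 = 0.78408.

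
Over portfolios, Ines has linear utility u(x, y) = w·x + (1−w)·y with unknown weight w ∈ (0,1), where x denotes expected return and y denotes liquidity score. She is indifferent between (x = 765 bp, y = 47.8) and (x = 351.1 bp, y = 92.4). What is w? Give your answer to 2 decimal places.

w = 0.10

u(765,47.8) = u(351.1,92.4) means w·765 + (1−w)·47.8 = w·351.1 + (1−w)·92.4.
Rearranging, 413.9·w − 44.6·(1−w) = 0.
The marginal rate of substitution is 44.6/413.9, so w = 44.6/(413.9+44.6) = 0.10.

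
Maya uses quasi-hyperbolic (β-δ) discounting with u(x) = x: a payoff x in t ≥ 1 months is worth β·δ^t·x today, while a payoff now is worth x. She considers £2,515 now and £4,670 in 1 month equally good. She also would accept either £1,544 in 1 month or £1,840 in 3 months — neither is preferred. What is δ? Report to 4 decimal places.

The second indifference involves only future payoffs, so β cancels: β·δ^1·1544 = β·δ^3·1840, giving δ^2 = 1544/1840 = 0.83913, so δ = 0.91604.

δ ≈ 0.9160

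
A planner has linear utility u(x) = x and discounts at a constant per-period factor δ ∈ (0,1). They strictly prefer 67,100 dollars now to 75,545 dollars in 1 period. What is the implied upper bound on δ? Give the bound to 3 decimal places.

δ < 0.888

Under u(x) = x this choice says 67100 > δ·75545.
Dividing through by 75545 gives δ < 0.88821.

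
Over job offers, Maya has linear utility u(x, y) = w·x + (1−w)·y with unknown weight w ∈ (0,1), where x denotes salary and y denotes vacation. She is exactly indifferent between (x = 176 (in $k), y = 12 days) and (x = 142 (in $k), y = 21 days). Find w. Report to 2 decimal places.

u(176,12) = u(142,21) means w·176 + (1−w)·12 = w·142 + (1−w)·21.
Collecting terms: w·34 = (1−w)·9.
Hence w = 9/(34+9) = 9/43 = 0.21.

w = 0.21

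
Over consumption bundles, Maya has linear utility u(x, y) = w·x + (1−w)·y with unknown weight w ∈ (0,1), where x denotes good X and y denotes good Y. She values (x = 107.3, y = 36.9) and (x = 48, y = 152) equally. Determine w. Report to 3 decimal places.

u(107.3,36.9) = u(48,152) means w·107.3 + (1−w)·36.9 = w·48 + (1−w)·152.
Collecting terms: w·59.3 = (1−w)·115.1.
The marginal rate of substitution is 115.1/59.3, so w = 115.1/(59.3+115.1) = 0.660.

w = 0.660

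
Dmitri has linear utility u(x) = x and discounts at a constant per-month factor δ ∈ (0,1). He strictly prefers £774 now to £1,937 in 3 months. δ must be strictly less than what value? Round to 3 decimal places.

δ < 0.737

Comparing present values: 774 > δ^3·1937.
Dividing by 1937: δ^3 < 0.39959. Both sides are positive, so the cube root keeps the direction.
δ < (774/1937)^(1/3) ≈ 0.737.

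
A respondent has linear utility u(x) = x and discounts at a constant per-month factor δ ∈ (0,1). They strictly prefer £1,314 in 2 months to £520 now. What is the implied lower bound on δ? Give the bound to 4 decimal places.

δ > 0.6291

The preference means 520 < δ^2·1314.
Dividing by 1314: δ^2 > 0.39574. Both sides are positive, so the square root keeps the direction.
δ > 0.39574^(1/2) = 0.6291.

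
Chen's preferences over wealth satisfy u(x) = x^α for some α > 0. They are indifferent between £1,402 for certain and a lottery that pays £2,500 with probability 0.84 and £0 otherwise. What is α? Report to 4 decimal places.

The lottery's expected utility is 0.84·u(2500) + 0.16·u(0) = 0.84·2500^α (since u(0) = 0 for α > 0).
Indifference: 1402^α = 0.84·2500^α, so (1402/2500)^α = 0.84.
α = ln(0.84) / ln(1402/2500) = -0.1743534/-0.5783909 ≈ 0.3014.

α ≈ 0.3014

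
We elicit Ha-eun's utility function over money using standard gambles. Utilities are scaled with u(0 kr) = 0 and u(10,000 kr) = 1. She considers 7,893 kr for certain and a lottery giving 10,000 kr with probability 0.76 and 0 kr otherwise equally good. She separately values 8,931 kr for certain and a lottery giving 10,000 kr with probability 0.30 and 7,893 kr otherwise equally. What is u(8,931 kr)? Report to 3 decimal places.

First, u(7,893 kr) = 0.76·u(10,000 kr) + 0.24·u(0 kr) = 0.76.
Then u(8,931 kr) = 0.30·u(10,000 kr) + 0.70·u(7,893 kr) = 0.30·1.00 + 0.70·0.76 = 0.8320.

0.832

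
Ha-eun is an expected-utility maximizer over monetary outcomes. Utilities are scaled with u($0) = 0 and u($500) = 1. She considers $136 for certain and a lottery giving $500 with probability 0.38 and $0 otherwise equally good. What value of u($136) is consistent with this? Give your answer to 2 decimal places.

0.38

By the standard-gamble method, u($136) is just the indifference probability on the best outcome: 0.38.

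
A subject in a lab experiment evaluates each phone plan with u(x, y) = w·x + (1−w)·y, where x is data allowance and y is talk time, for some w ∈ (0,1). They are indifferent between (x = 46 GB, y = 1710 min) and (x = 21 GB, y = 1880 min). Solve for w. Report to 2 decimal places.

Indifference: w·46 + (1−w)·1710 = w·21 + (1−w)·1880.
Collecting terms: w·25 = (1−w)·170.
Hence w = 170/(25+170) = 170/195 = 0.87.

w = 0.87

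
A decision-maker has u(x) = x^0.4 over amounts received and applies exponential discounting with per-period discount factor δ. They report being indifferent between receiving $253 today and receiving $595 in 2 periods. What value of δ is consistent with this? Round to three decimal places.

δ ≈ 0.843

Indifference means u(253) = δ^2 · u(595), so δ^2 = u(253)/u(595).
With u(x) = x^0.4: δ^2 = 253^0.4/595^0.4 = (253/595)^0.4 = 0.71030.
So δ = 0.71030^(1/2) ≈ 0.843.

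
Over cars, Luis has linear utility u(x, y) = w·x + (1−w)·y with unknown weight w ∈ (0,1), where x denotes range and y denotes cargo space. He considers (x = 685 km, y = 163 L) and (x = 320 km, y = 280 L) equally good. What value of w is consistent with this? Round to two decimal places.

w = 0.24

Equating utilities: w·685 + (1−w)·163 = w·320 + (1−w)·280.
w·(685−320) = (1−w)·(280−163), i.e. w·365 = (1−w)·117.
So w/(1−w) = 117/365 = 0.3205, giving w = 117/(365+117) = 0.24.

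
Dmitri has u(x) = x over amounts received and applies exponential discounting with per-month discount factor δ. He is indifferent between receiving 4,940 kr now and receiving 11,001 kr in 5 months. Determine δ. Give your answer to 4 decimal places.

δ ≈ 0.8520

Indifference means u(4940) = δ^5 · u(11001), so δ^5 = u(4940)/u(11001).
With u(x) = x: δ^5 = 4940/11001 = 0.44905.
Hence δ = (0.44905)^(1/5) = 0.852038.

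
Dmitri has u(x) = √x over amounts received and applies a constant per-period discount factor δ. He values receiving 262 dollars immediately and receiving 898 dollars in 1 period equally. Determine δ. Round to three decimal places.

δ ≈ 0.540

Indifference means u(262) = δ · u(898), so δ = u(262)/u(898).
With u(x) = √x: δ = √262/√898 = √(262/898) = 0.54015.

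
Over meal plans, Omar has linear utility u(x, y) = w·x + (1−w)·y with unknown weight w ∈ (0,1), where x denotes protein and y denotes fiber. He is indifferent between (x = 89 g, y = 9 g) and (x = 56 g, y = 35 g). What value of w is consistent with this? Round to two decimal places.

u(89,9) = u(56,35) means w·89 + (1−w)·9 = w·56 + (1−w)·35.
Rearranging, 33·w − 26·(1−w) = 0.
The marginal rate of substitution is 26/33, so w = 26/(33+26) = 0.44.

w = 0.44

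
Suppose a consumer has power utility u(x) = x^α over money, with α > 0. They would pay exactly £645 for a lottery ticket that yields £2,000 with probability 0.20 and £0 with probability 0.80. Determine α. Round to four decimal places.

α ≈ 1.4222

Since u(0) = 0, the lottery's EU is 0.20·2000^α.
Setting u(645) equal to that: 645^α = 0.20·2000^α ⇒ (645/2000)^α = 0.20.
Take logs: α = ln 0.20 / ln(645/2000) ≈ 1.422202.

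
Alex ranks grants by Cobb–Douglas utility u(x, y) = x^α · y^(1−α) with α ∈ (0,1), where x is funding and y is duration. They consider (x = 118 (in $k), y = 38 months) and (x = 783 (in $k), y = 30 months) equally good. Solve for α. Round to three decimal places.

α ≈ 0.111

Indifference: 118^α · 38^(1−α) = 783^α · 30^(1−α).
Rearrange to (118/783)^α = (30/38)^(1−α) and take logs: α·-1.892448 = (1−α)·-0.236389.
Thus α·(-2.128837) = -0.236389, so α = -0.236389/-2.128837 ≈ 0.111.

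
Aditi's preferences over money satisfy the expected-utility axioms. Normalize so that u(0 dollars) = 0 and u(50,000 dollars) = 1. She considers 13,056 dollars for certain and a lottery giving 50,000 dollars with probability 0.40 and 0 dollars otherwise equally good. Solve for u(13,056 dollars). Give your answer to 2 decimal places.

By the standard-gamble method, u(13,056 dollars) is just the indifference probability on the best outcome: 0.40.

0.40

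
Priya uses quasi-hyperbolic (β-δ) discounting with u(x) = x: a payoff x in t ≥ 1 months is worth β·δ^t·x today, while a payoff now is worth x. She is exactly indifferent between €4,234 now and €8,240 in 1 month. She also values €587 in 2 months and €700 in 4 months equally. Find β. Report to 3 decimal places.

Both payoffs in the second observation are in the future, so β drops out: δ^2·587 = δ^4·700 ⇒ δ^2 = 587/700 = 0.83857, so δ = 0.91574.
Substituting δ into 4234 = β·δ·8240: β = 4234/(7545.660) ≈ 0.561.

β ≈ 0.561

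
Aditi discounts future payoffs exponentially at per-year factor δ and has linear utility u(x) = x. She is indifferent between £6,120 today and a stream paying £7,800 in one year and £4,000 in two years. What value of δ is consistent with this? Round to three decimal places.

δ ≈ 0.600

Equating present values: 6120 = 7800δ + 4000δ².
So 4000δ² + 7800δ − 6120 = 0.
By the quadratic formula (taking the positive root), δ = (−7800 + √158760000.00) / 8000 ≈ 0.600.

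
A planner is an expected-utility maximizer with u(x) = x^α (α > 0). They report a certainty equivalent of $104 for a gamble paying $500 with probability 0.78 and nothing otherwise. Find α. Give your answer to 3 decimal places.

α ≈ 0.158

The lottery's expected utility is 0.78·u(500) + 0.22·u(0) = 0.78·500^α (since u(0) = 0 for α > 0).
Setting u(104) equal to that: 104^α = 0.78·500^α ⇒ (104/500)^α = 0.78.
Taking logs: α·ln(104/500) = ln(0.78), so α = -0.248461 / -1.570217 ≈ 0.158.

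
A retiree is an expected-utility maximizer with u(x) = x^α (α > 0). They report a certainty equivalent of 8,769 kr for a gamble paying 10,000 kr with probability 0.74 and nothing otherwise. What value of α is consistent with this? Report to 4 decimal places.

EU(lottery) = 0.74·10000^α + 0.26·0 = 0.74·10000^α.
Indifference: 8769^α = 0.74·10000^α, so (8769/10000)^α = 0.74.
Taking logs: α·ln(8769/10000) = ln(0.74), so α = -0.3011051 / -0.1313623 ≈ 2.2922.

α ≈ 2.2922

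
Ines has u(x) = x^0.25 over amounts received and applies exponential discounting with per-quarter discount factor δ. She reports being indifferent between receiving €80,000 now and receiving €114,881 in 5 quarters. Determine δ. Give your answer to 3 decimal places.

The payoff in 5 quarters is discounted by δ^5, so u(80000) = δ^5·u(114881) and δ^5 = u(80000)/u(114881).
With u(x) = x^0.25: δ^5 = 80000^0.25/114881^0.25 = (80000/114881)^0.25 = 0.91350.
So δ = 0.91350^(1/5) ≈ 0.982.

δ ≈ 0.982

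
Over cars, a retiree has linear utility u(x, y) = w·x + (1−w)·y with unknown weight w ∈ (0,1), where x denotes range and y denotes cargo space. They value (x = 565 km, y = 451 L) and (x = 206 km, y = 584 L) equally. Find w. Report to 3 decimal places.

w = 0.270

Indifference: w·565 + (1−w)·451 = w·206 + (1−w)·584.
Collecting terms: w·359 = (1−w)·133.
The marginal rate of substitution is 133/359, so w = 133/(359+133) = 0.270.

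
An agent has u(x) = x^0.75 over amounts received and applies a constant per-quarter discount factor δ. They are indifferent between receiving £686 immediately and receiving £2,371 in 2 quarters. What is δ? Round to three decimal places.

Indifference means u(686) = δ^2 · u(2371), so δ^2 = u(686)/u(2371).
Since u(x) = x^0.75, δ^2 = (686/2371)^0.75 = 0.28933^0.75 = 0.39450.
So δ = 0.39450^(1/2) ≈ 0.628.

δ ≈ 0.628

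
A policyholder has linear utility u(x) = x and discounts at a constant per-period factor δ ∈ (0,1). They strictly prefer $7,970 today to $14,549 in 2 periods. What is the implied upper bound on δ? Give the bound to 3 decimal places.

δ < 0.740

Comparing present values: 7970 > δ^2·14549.
So δ^2 < 7970/14549 = 0.54780; taking the square root of both positive sides preserves the inequality.
δ < 0.54780^(1/2) = 0.740.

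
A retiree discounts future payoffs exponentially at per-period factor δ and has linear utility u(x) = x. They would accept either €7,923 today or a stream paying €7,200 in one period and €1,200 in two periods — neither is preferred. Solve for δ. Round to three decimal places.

δ ≈ 0.950

Present value of the stream is 7200·δ + 1200·δ². Indifference gives 7200δ + 1200δ² = 7923.
So 1200δ² + 7200δ − 7923 = 0.
By the quadratic formula (taking the positive root), δ = (−7200 + √89870400.00) / 2400 ≈ 0.950.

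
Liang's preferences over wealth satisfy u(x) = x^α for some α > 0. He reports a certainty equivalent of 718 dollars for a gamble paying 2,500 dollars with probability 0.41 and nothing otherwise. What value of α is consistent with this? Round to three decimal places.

EU(lottery) = 0.41·2500^α + 0.59·0 = 0.41·2500^α.
Indifference: 718^α = 0.41·2500^α, so (718/2500)^α = 0.41.
α = ln(0.41) / ln(718/2500) = -0.891598/-1.247576 ≈ 0.715.

α ≈ 0.715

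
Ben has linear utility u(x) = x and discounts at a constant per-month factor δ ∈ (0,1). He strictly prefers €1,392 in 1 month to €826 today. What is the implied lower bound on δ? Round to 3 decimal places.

δ > 0.593

Under u(x) = x this choice says 826 < δ·1392.
So δ > 826/1392 = 0.59339.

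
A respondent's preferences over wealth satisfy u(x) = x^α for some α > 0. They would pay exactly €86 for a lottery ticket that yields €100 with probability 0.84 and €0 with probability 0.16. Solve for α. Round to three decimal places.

α ≈ 1.156

The lottery's expected utility is 0.84·u(100) + 0.16·u(0) = 0.84·100^α (since u(0) = 0 for α > 0).
Setting u(86) equal to that: 86^α = 0.84·100^α ⇒ (86/100)^α = 0.84.
Taking logs: α·ln(86/100) = ln(0.84), so α = -0.174353 / -0.150823 ≈ 1.156.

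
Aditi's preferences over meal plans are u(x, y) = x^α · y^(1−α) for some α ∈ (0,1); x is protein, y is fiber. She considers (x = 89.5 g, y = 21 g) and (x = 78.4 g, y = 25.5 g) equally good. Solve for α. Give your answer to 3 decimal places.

The Cobb–Douglas utilities coincide, so 89.5^α·21^(1−α) = 78.4^α·25.5^(1−α).
Rearrange to (89.5/78.4)^α = (25.5/21)^(1−α) and take logs: α·0.132415 = (1−α)·0.194156.
With A = 0.132415 and B = 0.194156: α·A = (1−α)·B, so α = B/(A+B) = 0.194156/0.326571 ≈ 0.595.

α ≈ 0.595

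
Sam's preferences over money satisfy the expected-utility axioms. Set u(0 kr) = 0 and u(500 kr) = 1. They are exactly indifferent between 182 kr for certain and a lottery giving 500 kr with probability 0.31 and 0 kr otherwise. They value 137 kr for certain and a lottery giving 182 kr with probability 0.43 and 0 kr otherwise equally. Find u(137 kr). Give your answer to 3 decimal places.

0.133

First, u(182 kr) = 0.31·u(500 kr) + 0.69·u(0 kr) = 0.31.
The second indifference gives u(137 kr) = 0.43·u(182 kr) + 0.57·u(0 kr) = 0.43·0.31 + 0.57·0.00 = 0.1333.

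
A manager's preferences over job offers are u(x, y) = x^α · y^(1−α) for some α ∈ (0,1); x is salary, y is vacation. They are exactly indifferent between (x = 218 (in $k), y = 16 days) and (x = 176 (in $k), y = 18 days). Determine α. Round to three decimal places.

The Cobb–Douglas utilities coincide, so 218^α·16^(1−α) = 176^α·18^(1−α).
Taking logs: α·ln 218 + (1−α)·ln 16 = α·ln 176 + (1−α)·ln 18, i.e. α·0.214011 = (1−α)·0.117783.
With A = 0.214011 and B = 0.117783: α·A = (1−α)·B, so α = B/(A+B) = 0.117783/0.331794 ≈ 0.355.

α ≈ 0.355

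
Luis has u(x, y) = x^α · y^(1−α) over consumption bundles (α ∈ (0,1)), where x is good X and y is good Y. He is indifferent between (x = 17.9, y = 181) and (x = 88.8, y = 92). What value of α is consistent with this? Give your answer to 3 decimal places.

α ≈ 0.297

The Cobb–Douglas utilities coincide, so 17.9^α·181^(1−α) = 88.8^α·92^(1−α).
(17.9/88.8)^α = (92/181)^(1−α); take logs: α·ln(17.9/88.8) = (1−α)·ln(92/181), i.e. α·-1.601586 = (1−α)·-0.676708.
So α/(1−α) = (-0.676708)/(-1.601586) = 0.422524, and α = 0.422524/1.422524 ≈ 0.297.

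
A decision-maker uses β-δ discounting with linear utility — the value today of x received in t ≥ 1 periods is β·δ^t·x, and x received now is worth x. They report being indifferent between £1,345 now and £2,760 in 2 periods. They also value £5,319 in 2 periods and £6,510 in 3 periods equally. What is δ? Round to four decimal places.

δ ≈ 0.8171

From the later pair, β·δ^2·5319 = β·δ^3·6510; dividing through, δ = 5319/6510 = 0.81705.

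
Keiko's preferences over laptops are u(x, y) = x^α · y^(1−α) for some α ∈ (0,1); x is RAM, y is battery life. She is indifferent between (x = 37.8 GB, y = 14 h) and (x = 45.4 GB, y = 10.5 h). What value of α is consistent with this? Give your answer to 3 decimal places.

The Cobb–Douglas utilities coincide, so 37.8^α·14^(1−α) = 45.4^α·10.5^(1−α).
(37.8/45.4)^α = (10.5/14)^(1−α); take logs: α·ln(37.8/45.4) = (1−α)·ln(10.5/14), i.e. α·-0.183203 = (1−α)·-0.287682.
With A = -0.183203 and B = -0.287682: α·A = (1−α)·B, so α = B/(A+B) = -0.287682/-0.470885 ≈ 0.611.

α ≈ 0.611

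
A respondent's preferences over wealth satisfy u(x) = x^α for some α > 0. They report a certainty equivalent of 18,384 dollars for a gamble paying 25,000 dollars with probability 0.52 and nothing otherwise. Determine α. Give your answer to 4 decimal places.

Since u(0) = 0, the lottery's EU is 0.52·25000^α.
Equating: 18384^α = 0.52·25000^α, i.e. 0.7354^α = 0.52.
α = ln(0.52) / ln(18384/25000) = -0.6539265/-0.3073951 ≈ 2.1273.

α ≈ 2.1273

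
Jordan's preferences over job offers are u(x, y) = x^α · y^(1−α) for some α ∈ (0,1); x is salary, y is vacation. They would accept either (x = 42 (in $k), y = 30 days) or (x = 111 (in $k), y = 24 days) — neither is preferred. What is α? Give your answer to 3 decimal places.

α ≈ 0.187

Indifference: 42^α · 30^(1−α) = 111^α · 24^(1−α).
Rearrange to (42/111)^α = (24/30)^(1−α) and take logs: α·-0.971861 = (1−α)·-0.223144.
Thus α·(-1.195005) = -0.223144, so α = -0.223144/-1.195005 ≈ 0.187.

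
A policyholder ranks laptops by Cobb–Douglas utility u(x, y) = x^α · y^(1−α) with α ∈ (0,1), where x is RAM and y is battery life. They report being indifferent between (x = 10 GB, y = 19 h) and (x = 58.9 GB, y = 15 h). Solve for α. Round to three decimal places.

α ≈ 0.118

Indifference: 10^α · 19^(1−α) = 58.9^α · 15^(1−α).
Taking logs: α·ln 10 + (1−α)·ln 19 = α·ln 58.9 + (1−α)·ln 15, i.e. α·-1.773256 = (1−α)·-0.236389.
With A = -1.773256 and B = -0.236389: α·A = (1−α)·B, so α = B/(A+B) = -0.236389/-2.009645 ≈ 0.118.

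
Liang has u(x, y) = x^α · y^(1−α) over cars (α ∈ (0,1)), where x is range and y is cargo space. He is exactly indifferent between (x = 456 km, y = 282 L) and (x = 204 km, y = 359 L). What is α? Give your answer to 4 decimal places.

Set the two utilities equal: 456^α·282^(1−α) = 204^α·359^(1−α).
Taking logs: α·ln 456 + (1−α)·ln 282 = α·ln 204 + (1−α)·ln 359, i.e. α·0.8043728 = (1−α)·0.2414153.
So α/(1−α) = (0.2414153)/(0.8043728) = 0.3001286, and α = 0.3001286/1.3001286 ≈ 0.2308.

α ≈ 0.2308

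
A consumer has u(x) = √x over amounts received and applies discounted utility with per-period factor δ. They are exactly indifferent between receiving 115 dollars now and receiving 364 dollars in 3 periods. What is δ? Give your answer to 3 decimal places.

The payoff in 3 periods is discounted by δ^3, so u(115) = δ^3·u(364) and δ^3 = u(115)/u(364).
With u(x) = √x: δ^3 = √115/√364 = √(115/364) = 0.56208.
So δ = 0.56208^(1/3) ≈ 0.825.

δ ≈ 0.825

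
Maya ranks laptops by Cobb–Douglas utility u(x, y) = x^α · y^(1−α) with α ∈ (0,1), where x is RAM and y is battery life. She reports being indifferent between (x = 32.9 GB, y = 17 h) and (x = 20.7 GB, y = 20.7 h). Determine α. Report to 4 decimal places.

Indifference: 32.9^α · 17^(1−α) = 20.7^α · 20.7^(1−α).
Rearrange to (32.9/20.7)^α = (20.7/17)^(1−α) and take logs: α·0.4633390 = (1−α)·0.1969204.
So α/(1−α) = (0.1969204)/(0.4633390) = 0.4250029, and α = 0.4250029/1.4250029 ≈ 0.2982.

α ≈ 0.2982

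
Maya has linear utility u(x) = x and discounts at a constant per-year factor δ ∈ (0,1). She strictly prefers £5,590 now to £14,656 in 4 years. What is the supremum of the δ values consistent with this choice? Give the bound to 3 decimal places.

δ < 0.786

Under u(x) = x this choice says 5590 > δ^4·14656.
Dividing by 14656: δ^4 < 0.38141. Both sides are positive, so the 4th root keeps the direction.
δ < 0.38141^(1/4) = 0.786.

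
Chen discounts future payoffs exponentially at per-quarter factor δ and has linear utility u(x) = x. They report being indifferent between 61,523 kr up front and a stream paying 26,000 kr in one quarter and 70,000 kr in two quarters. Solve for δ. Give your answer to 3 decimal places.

Present value of the stream is 26000·δ + 70000·δ². Indifference gives 26000δ + 70000δ² = 61523.
Rearranged: 70000δ² + 26000δ − 61523 = 0.
δ = (−26000 + √(26000² + 4·70000·61523)) / (2·70000) = (−26000 + √17902440000.00) / 140000 ≈ 0.770.

δ ≈ 0.770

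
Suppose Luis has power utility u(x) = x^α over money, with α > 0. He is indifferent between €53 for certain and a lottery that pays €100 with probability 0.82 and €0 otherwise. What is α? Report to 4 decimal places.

Since u(0) = 0, the lottery's EU is 0.82·100^α.
Equating: 53^α = 0.82·100^α, i.e. 0.5300^α = 0.82.
α = ln(0.82) / ln(53/100) = -0.1984509/-0.6348783 ≈ 0.3126.

α ≈ 0.3126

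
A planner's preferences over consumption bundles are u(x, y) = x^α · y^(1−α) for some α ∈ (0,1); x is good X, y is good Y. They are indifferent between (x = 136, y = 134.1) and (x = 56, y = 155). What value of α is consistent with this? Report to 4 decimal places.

The Cobb–Douglas utilities coincide, so 136^α·134.1^(1−α) = 56^α·155^(1−α).
Taking logs: α·ln 136 + (1−α)·ln 134.1 = α·ln 56 + (1−α)·ln 155, i.e. α·0.8873032 = (1−α)·0.1448393.
With A = 0.8873032 and B = 0.1448393: α·A = (1−α)·B, so α = B/(A+B) = 0.1448393/1.0321425 ≈ 0.1403.

α ≈ 0.1403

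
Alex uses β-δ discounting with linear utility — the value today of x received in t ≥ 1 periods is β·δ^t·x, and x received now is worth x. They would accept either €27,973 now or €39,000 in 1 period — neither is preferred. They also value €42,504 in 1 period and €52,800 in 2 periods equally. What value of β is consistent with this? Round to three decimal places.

β ≈ 0.891

From the later pair, β·δ^1·42504 = β·δ^2·52800; dividing through, δ = 42504/52800 = 0.80500.
The first indifference: 27973 = β·δ·39000, so β = 27973/(δ·39000) = 27973/(0.80500·39000) ≈ 0.891.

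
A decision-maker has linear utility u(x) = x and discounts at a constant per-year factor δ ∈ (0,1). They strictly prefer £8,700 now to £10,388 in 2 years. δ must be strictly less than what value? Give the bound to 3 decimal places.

δ < 0.915

The preference means 8700 > δ^2·10388.
Dividing by 10388: δ^2 < 0.83750. Both sides are positive, so the square root keeps the direction.
δ < (8700/10388)^(1/2) ≈ 0.915.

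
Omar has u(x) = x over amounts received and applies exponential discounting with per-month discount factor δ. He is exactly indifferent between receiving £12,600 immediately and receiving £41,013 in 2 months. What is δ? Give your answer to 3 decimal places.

The payoff in 2 months is discounted by δ^2, so u(12600) = δ^2·u(41013) and δ^2 = u(12600)/u(41013).
With u(x) = x: δ^2 = 12600/41013 = 0.30722.
Taking the square root: δ = 0.30722^(1/2) ≈ 0.554.

δ ≈ 0.554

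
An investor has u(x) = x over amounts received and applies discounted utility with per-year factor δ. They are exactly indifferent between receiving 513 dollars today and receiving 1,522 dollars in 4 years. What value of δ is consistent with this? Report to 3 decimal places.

δ ≈ 0.762

The payoff in 4 years is discounted by δ^4, so u(513) = δ^4·u(1522) and δ^4 = u(513)/u(1522).
With u(x) = x: δ^4 = 513/1522 = 0.33706.
Hence δ = (0.33706)^(1/4) = 0.76195.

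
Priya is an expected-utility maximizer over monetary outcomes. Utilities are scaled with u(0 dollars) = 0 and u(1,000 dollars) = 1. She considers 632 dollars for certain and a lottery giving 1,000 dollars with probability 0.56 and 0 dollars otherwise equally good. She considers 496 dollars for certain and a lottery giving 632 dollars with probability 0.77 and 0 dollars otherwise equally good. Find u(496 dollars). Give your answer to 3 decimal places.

0.431

From the first indifference, u(632 dollars) = 0.56·u(1,000 dollars) + 0.44·u(0 dollars) = 0.56·1 + 0.44·0 = 0.56.
The second indifference gives u(496 dollars) = 0.77·u(632 dollars) + 0.23·u(0 dollars) = 0.77·0.56 + 0.23·0.00 = 0.4312.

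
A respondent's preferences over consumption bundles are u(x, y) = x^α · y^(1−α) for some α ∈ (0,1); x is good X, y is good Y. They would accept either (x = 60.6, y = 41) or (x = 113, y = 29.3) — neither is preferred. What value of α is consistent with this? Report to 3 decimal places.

α ≈ 0.350

Indifference: 60.6^α · 41^(1−α) = 113^α · 29.3^(1−α).
Taking logs: α·ln 60.6 + (1−α)·ln 41 = α·ln 113 + (1−α)·ln 29.3, i.e. α·-0.623093 = (1−α)·-0.335985.
Thus α·(-0.959078) = -0.335985, so α = -0.335985/-0.959078 ≈ 0.350.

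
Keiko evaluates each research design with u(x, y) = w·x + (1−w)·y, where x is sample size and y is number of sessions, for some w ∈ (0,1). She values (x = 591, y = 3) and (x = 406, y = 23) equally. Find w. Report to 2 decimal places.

Equating utilities: w·591 + (1−w)·3 = w·406 + (1−w)·23.
Rearranging, 185·w − 20·(1−w) = 0.
Hence w = 20/(185+20) = 20/205 = 0.10.

w = 0.10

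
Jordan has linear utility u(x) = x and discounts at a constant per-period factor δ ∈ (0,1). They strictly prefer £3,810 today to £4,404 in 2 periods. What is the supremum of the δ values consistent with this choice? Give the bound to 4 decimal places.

δ < 0.9301

Comparing present values: 3810 > δ^2·4404.
So δ^2 < 3810/4404 = 0.86512; taking the square root of both positive sides preserves the inequality.
δ < 0.86512^(1/2) = 0.9301.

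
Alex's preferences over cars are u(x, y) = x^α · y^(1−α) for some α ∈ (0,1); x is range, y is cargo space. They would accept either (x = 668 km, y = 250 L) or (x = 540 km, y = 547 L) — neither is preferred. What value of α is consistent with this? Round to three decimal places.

α ≈ 0.786

The Cobb–Douglas utilities coincide, so 668^α·250^(1−α) = 540^α·547^(1−α).
Taking logs: α·ln 668 + (1−α)·ln 250 = α·ln 540 + (1−α)·ln 547, i.e. α·0.212719 = (1−α)·0.782988.
So α/(1−α) = (0.782988)/(0.212719) = 3.680856, and α = 3.680856/4.680856 ≈ 0.786.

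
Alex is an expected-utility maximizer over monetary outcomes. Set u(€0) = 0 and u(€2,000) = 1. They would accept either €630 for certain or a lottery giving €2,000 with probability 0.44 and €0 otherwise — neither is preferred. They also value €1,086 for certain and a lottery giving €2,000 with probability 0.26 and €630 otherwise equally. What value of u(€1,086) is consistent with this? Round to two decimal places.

The first gamble pins u(€630): it must equal 0.44·1 + 0.56·0 = 0.44.
Chaining: u(€1,086) = 0.26·1.00 + 0.74·0.44 = 0.5856.

0.59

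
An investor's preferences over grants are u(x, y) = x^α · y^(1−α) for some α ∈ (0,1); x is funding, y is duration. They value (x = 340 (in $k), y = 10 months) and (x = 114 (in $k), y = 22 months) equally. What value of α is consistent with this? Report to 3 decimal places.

The Cobb–Douglas utilities coincide, so 340^α·10^(1−α) = 114^α·22^(1−α).
Taking logs: α·ln 340 + (1−α)·ln 10 = α·ln 114 + (1−α)·ln 22, i.e. α·1.092747 = (1−α)·0.788457.
With A = 1.092747 and B = 0.788457: α·A = (1−α)·B, so α = B/(A+B) = 0.788457/1.881204 ≈ 0.419.

α ≈ 0.419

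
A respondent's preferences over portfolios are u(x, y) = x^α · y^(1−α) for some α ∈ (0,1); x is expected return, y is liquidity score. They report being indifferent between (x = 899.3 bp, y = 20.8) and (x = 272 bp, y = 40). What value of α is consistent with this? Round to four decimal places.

α ≈ 0.3535

Indifference: 899.3^α · 20.8^(1−α) = 272^α · 40^(1−α).
Rearrange to (899.3/272)^α = (40/20.8)^(1−α) and take logs: α·1.1958146 = (1−α)·0.6539265.
Thus α·(1.8497411) = 0.6539265, so α = 0.6539265/1.8497411 ≈ 0.3535.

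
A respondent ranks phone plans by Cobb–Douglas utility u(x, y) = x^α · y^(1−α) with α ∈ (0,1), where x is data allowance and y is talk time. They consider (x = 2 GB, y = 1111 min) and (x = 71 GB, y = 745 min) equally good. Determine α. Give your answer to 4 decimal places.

The Cobb–Douglas utilities coincide, so 2^α·1111^(1−α) = 71^α·745^(1−α).
Rearrange to (2/71)^α = (745/1111)^(1−α) and take logs: α·-3.5695327 = (1−α)·-0.3996316.
With A = -3.5695327 and B = -0.3996316: α·A = (1−α)·B, so α = B/(A+B) = -0.3996316/-3.9691643 ≈ 0.1007.

α ≈ 0.1007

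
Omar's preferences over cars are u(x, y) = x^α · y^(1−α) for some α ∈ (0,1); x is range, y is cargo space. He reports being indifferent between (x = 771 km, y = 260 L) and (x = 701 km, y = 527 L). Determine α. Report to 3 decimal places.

The Cobb–Douglas utilities coincide, so 771^α·260^(1−α) = 701^α·527^(1−α).
(771/701)^α = (527/260)^(1−α); take logs: α·ln(771/701) = (1−α)·ln(527/260), i.e. α·0.095180 = (1−α)·0.706519.
Thus α·(0.801699) = 0.706519, so α = 0.706519/0.801699 ≈ 0.881.

α ≈ 0.881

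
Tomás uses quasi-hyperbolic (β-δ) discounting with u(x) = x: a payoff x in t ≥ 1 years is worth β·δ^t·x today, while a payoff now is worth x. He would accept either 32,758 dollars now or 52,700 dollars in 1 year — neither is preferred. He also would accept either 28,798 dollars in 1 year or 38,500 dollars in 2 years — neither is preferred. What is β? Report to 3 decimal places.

The second indifference involves only future payoffs, so β cancels: β·δ^1·28798 = β·δ^2·38500, giving δ = 28798/38500 = 0.74800.
Now use the now-vs-future pair: 32758 = β·δ·52700 gives β = 32758/(0.74800·52700) ≈ 0.831.

β ≈ 0.831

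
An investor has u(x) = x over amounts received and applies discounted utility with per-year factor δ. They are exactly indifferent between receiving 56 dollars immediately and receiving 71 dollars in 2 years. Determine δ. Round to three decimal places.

δ ≈ 0.888

The payoff in 2 years is discounted by δ^2, so u(56) = δ^2·u(71) and δ^2 = u(56)/u(71).
With u(x) = x: δ^2 = 56/71 = 0.78873.
Hence δ = (0.78873)^(1/2) = 0.88811.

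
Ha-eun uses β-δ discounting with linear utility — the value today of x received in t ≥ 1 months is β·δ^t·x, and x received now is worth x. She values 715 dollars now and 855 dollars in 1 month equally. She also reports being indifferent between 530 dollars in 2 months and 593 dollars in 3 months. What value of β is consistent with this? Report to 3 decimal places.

β ≈ 0.936

From the later pair, β·δ^2·530 = β·δ^3·593; dividing through, δ = 530/593 = 0.89376.
Substituting δ into 715 = β·δ·855: β = 715/(764.165) ≈ 0.936.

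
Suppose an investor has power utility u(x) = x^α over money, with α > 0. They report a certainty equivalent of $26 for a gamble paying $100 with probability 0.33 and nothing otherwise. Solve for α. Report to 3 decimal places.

The lottery's expected utility is 0.33·u(100) + 0.67·u(0) = 0.33·100^α (since u(0) = 0 for α > 0).
Setting u(26) equal to that: 26^α = 0.33·100^α ⇒ (26/100)^α = 0.33.
Taking logs: α·ln(26/100) = ln(0.33), so α = -1.108663 / -1.347074 ≈ 0.823.

α ≈ 0.823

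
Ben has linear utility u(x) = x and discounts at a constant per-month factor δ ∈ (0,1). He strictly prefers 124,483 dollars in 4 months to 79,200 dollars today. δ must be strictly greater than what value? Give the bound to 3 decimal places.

Under u(x) = x this choice says 79200 < δ^4·124483.
Hence δ^4 > 79200/124483 = 0.63623, and x ↦ x^(1/4) is increasing on (0,∞).
δ > (79200/124483)^(1/4) ≈ 0.893.

δ > 0.893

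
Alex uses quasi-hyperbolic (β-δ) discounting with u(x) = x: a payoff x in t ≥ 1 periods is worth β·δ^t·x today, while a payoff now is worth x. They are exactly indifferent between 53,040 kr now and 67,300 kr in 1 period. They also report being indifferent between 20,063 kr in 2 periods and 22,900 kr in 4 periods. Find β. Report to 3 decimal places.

β ≈ 0.842

From the later pair, β·δ^2·20063 = β·δ^4·22900; dividing through, δ^2 = 20063/22900 = 0.87611, so δ = 0.93601.
Substituting δ into 53040 = β·δ·67300: β = 53040/(62993.430) ≈ 0.842.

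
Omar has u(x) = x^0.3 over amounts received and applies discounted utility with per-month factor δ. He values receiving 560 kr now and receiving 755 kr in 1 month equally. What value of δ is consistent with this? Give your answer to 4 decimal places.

The payoff in 1 month is discounted by δ, so u(560) = δ·u(755) and δ = u(560)/u(755).
With u(x) = x^0.3: δ = 560^0.3/755^0.3 = (560/755)^0.3 = 0.91427.

δ ≈ 0.9143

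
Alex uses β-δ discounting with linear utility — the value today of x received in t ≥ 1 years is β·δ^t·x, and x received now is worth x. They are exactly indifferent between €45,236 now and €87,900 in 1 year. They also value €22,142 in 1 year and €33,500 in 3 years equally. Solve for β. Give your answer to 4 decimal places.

β ≈ 0.6330

Both payoffs in the second observation are in the future, so β drops out: δ^1·22142 = δ^3·33500 ⇒ δ^2 = 22142/33500 = 0.66096, so δ = 0.81299.
The first indifference: 45236 = β·δ·87900, so β = 45236/(δ·87900) = 45236/(0.81299·87900) ≈ 0.6330.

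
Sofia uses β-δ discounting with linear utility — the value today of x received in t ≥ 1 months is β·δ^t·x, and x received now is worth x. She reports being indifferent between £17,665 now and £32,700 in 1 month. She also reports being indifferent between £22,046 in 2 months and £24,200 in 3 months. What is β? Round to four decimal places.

Both payoffs in the second observation are in the future, so β drops out: δ^2·22046 = δ^3·24200 ⇒ δ = 22046/24200 = 0.91099.
Substituting δ into 17665 = β·δ·32700: β = 17665/(29789.430) ≈ 0.5930.

β ≈ 0.5930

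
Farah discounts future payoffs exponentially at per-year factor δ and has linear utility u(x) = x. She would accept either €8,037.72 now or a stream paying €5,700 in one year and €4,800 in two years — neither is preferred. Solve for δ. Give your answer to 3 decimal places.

δ ≈ 0.830

The stream is worth 5700δ + 4800δ² today, so 5700δ + 4800δ² = 8037.72.
So 4800δ² + 5700δ − 8037.72 = 0.
δ = (−5700 + √(5700² + 4·4800·8037.72)) / (2·4800) = (−5700 + √186814224.00) / 9600 ≈ 0.830.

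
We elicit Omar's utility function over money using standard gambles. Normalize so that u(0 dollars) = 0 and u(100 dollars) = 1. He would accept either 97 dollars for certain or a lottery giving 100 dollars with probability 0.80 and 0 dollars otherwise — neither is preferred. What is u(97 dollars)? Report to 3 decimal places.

u(97 dollars) equals the lottery's expected utility: 0.80·1 + 0.20·0 = 0.80.

0.800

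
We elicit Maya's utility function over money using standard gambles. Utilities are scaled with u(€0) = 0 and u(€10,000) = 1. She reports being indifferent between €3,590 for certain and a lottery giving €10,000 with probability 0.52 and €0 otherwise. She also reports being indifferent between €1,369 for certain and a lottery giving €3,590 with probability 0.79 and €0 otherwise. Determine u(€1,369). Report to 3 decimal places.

First, u(€3,590) = 0.52·u(€10,000) + 0.48·u(€0) = 0.52.
The second indifference gives u(€1,369) = 0.79·u(€3,590) + 0.21·u(€0) = 0.79·0.52 + 0.21·0.00 = 0.4108.

0.411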